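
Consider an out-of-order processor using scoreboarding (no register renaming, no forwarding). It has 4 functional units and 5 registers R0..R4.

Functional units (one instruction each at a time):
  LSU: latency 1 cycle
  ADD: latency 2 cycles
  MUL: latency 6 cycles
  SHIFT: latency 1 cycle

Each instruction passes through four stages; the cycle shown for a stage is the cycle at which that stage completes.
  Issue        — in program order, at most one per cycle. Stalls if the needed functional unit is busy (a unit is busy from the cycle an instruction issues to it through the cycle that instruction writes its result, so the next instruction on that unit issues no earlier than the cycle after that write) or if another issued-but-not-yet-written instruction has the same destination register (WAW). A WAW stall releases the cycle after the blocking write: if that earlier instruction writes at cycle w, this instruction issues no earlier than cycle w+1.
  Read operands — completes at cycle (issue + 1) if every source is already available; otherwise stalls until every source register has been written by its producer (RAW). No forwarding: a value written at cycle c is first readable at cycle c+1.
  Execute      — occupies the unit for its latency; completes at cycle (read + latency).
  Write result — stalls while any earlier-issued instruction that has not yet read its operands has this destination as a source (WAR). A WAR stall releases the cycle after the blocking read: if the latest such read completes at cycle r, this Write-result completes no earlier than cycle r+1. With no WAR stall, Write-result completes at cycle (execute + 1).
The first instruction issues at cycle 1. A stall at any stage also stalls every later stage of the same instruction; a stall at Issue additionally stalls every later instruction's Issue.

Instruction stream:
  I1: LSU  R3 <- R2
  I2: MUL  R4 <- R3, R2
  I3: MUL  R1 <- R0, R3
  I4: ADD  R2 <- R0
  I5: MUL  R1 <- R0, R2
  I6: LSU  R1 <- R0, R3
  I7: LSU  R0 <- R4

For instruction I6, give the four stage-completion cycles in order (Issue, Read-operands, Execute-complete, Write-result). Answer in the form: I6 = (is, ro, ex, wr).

[1] I1→LSU
[2] I1 RO; I2→MUL
[3] I1 EX
[4] I1 WR R3
[5] I2 RO
[11] I2 EX
[12] I2 WR R4
[13] I3→MUL
[14] I3 RO; I4→ADD
[15] I4 RO
[17] I4 EX
[18] I4 WR R2
[20] I3 EX
[21] I3 WR R1
[22] I5→MUL
[23] I5 RO
[29] I5 EX
[30] I5 WR R1
[31] I6→LSU
[32] I6 RO
[33] I6 EX
[34] I6 WR R1
[35] I7→LSU
[36] I7 RO
[37] I7 EX
[38] I7 WR R0

I6 = (31, 32, 33, 34)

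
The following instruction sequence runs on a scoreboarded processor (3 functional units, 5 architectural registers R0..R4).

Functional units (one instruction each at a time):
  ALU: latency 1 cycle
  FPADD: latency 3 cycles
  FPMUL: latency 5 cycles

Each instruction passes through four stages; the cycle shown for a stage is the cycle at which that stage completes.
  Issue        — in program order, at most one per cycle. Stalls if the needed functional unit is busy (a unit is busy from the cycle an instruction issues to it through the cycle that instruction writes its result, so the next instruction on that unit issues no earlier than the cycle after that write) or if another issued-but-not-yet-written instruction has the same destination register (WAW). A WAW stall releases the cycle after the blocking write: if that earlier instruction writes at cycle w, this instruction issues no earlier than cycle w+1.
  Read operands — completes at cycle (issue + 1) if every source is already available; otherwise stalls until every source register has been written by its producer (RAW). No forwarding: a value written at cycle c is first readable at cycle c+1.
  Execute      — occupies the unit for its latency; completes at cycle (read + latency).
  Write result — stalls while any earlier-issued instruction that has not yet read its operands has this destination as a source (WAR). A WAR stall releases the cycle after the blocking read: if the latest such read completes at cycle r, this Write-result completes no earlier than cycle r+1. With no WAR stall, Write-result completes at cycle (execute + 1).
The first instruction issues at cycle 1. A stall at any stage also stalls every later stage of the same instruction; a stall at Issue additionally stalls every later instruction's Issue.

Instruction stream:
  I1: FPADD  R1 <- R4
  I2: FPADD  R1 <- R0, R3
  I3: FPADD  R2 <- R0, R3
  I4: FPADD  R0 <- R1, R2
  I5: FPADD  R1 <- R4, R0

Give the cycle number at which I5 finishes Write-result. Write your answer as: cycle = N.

cycle = 30

1) issue 1, read 2, done 5, write 6
2) issue 7, read 8, done 11, write 12  <struct: FPADD busy until I1 writes@6>
3) issue 13, read 14, done 17, write 18  <struct: FPADD busy until I2 writes@12>
4) issue 19, read 20, done 23, write 24  <struct: FPADD busy until I3 writes@18>
5) issue 25, read 26, done 29, write 30  <struct: FPADD busy until I4 writes@24>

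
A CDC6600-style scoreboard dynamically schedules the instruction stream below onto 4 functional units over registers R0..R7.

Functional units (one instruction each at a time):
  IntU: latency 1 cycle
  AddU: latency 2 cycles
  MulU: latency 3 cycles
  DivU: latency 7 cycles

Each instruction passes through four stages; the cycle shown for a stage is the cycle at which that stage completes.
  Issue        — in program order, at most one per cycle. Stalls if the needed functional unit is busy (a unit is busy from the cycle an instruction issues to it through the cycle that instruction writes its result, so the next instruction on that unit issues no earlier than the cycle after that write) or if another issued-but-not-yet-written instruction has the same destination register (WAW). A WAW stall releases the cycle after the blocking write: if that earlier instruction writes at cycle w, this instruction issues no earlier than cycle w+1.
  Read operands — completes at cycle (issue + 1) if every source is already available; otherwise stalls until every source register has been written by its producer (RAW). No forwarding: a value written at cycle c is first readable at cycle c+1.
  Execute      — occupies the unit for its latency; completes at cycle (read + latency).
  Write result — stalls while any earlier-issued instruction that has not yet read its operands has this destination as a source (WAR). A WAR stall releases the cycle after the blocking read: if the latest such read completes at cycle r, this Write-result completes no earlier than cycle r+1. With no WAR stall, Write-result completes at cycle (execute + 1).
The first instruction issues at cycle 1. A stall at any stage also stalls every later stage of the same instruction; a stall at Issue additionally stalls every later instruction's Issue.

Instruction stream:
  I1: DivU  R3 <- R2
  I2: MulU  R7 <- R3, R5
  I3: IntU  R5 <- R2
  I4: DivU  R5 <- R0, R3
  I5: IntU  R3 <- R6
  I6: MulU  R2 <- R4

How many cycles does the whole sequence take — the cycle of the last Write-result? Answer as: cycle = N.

1) issue 1, read 2, done 9, write 10
2) issue 2, read 11, done 14, write 15  <RAW R3: wait I1 write@10>
3) issue 3, read 4, done 5, write 12  <WAR R5: wait I2 read@11>
4) issue 13, read 14, done 21, write 22  <WAW R5: wait I3 write@12>
5) issue 14, read 15, done 16, write 17
6) issue 16, read 17, done 20, write 21  <struct: MulU busy until I2 writes@15>

cycle = 22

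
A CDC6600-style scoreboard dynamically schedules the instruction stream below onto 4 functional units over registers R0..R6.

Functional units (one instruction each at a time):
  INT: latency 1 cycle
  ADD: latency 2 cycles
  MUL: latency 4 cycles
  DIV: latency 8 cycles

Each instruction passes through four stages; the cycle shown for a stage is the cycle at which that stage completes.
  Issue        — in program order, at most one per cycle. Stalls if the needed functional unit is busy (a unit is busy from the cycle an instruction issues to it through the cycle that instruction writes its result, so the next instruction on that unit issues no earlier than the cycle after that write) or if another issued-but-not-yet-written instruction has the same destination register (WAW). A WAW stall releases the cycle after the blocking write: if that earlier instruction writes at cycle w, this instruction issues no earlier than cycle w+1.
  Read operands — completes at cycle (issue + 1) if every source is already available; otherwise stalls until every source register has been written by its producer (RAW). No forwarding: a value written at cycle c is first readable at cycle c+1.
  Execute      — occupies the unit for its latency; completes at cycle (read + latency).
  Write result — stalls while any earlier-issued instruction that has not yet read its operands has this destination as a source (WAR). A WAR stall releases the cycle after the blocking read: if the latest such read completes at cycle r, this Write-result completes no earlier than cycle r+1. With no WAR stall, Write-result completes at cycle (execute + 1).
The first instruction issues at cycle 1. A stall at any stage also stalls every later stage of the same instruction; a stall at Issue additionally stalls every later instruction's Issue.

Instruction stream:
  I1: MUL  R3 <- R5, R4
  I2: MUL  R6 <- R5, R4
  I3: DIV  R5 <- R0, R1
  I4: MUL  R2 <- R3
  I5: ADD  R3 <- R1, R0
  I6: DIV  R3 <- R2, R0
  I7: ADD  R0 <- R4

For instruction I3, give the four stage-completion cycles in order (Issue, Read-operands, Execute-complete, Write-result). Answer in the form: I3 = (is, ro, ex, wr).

I3 = (9, 10, 18, 19)

  I1 | 1 | 2 | 6 | 7
  I2 | 8 | 9 | 13 | 14   struct: MUL busy until I1 writes@7
  I3 | 9 | 10 | 18 | 19
  I4 | 15 | 16 | 20 | 21   struct: MUL busy until I2 writes@14
  I5 | 16 | 17 | 19 | 20
  I6 | 21 | 22 | 30 | 31   WAW R3: wait I5 write@20
  I7 | 22 | 23 | 25 | 26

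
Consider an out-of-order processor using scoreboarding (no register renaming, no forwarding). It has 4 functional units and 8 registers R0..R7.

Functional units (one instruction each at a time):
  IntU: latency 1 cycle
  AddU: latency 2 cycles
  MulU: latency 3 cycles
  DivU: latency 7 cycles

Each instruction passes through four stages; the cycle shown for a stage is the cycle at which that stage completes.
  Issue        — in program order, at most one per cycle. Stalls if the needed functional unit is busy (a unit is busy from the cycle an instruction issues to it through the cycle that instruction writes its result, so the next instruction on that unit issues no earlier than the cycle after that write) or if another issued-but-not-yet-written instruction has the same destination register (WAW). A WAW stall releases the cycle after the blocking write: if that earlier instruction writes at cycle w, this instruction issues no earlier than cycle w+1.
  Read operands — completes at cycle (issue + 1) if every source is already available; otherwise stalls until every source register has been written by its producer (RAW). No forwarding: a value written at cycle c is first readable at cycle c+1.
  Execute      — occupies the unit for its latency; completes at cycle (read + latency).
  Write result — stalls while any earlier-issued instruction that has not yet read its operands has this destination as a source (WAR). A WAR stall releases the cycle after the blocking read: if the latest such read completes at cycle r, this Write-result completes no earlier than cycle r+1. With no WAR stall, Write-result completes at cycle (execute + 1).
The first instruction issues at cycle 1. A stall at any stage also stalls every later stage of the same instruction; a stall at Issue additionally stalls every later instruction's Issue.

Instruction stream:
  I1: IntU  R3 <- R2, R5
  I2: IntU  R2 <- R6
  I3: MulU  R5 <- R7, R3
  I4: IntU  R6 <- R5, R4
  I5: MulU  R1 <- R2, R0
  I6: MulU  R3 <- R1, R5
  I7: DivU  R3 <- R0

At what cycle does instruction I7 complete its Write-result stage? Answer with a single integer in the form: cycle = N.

I1 -> (1, 2, 3, 4)
I2 -> (5, 6, 7, 8)  // struct: IntU busy until I1 writes@4
I3 -> (6, 7, 10, 11)
I4 -> (9, 12, 13, 14)  // struct: IntU busy until I2 writes@8, RAW R5: wait I3 write@11
I5 -> (12, 13, 16, 17)  // struct: MulU busy until I3 writes@11
I6 -> (18, 19, 22, 23)  // struct: MulU busy until I5 writes@17
I7 -> (24, 25, 32, 33)  // WAW R3: wait I6 write@23

cycle = 33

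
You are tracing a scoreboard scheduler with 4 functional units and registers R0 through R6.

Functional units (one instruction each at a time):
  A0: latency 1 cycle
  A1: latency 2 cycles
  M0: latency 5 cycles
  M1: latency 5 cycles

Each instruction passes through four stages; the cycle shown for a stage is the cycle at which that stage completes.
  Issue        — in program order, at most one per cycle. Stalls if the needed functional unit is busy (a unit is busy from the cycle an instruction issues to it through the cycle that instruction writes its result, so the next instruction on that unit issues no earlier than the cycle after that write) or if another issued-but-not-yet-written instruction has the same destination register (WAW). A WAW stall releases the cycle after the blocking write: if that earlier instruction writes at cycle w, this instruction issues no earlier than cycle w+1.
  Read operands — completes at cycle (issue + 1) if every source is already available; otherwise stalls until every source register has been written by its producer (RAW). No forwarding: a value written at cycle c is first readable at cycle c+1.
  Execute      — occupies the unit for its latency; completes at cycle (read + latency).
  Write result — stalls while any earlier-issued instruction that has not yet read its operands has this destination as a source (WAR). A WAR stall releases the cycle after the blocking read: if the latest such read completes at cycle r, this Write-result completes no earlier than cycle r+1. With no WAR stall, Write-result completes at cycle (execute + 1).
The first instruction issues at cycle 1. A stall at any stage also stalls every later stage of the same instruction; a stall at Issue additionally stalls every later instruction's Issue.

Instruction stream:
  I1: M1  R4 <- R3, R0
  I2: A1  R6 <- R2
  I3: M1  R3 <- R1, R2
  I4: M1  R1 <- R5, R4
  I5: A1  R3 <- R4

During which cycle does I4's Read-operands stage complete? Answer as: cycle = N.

cycle = 18

t=1  issue I1 (M1)
t=2  I1 read-ops | issue I2 (A1)
t=3  I2 read-ops
t=5  I2 finished on A1
t=6  I2→R6
t=7  I1 finished on M1
t=8  I1→R4
t=9  issue I3 (M1)
t=10  I3 read-ops
t=15  I3 finished on M1
t=16  I3→R3
t=17  issue I4 (M1)
t=18  I4 read-ops | issue I5 (A1)
t=19  I5 read-ops
t=21  I5 finished on A1
t=22  I5→R3
t=23  I4 finished on M1
t=24  I4→R1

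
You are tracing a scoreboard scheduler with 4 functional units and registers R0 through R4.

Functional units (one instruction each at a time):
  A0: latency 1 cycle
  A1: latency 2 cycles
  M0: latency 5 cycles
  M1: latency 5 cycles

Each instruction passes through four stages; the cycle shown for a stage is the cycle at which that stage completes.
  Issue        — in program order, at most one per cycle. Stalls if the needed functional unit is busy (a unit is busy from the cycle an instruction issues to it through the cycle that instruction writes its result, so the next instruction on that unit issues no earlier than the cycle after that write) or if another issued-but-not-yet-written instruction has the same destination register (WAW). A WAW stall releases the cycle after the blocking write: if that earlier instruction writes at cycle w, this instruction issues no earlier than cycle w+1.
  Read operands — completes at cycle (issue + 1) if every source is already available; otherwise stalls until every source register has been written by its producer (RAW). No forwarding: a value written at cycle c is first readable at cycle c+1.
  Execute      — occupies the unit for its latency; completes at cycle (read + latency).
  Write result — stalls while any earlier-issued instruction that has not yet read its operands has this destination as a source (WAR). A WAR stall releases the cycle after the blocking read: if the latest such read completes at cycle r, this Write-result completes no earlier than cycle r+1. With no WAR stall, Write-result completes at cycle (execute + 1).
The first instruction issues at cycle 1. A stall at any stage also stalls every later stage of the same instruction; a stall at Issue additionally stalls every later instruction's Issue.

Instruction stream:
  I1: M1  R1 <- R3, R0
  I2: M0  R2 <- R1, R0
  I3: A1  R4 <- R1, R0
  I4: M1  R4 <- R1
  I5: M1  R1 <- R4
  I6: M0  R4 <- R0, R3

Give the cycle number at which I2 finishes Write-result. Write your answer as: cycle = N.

cycle = 15

[I1] 1/2/7/8
[I2] 2/9/14/15  (RAW R1: wait I1 write@8)
[I3] 3/9/11/12  (RAW R1: wait I1 write@8)
[I4] 13/14/19/20  (WAW R4: wait I3 write@12)
[I5] 21/22/27/28  (struct: M1 busy until I4 writes@20)
[I6] 22/23/28/29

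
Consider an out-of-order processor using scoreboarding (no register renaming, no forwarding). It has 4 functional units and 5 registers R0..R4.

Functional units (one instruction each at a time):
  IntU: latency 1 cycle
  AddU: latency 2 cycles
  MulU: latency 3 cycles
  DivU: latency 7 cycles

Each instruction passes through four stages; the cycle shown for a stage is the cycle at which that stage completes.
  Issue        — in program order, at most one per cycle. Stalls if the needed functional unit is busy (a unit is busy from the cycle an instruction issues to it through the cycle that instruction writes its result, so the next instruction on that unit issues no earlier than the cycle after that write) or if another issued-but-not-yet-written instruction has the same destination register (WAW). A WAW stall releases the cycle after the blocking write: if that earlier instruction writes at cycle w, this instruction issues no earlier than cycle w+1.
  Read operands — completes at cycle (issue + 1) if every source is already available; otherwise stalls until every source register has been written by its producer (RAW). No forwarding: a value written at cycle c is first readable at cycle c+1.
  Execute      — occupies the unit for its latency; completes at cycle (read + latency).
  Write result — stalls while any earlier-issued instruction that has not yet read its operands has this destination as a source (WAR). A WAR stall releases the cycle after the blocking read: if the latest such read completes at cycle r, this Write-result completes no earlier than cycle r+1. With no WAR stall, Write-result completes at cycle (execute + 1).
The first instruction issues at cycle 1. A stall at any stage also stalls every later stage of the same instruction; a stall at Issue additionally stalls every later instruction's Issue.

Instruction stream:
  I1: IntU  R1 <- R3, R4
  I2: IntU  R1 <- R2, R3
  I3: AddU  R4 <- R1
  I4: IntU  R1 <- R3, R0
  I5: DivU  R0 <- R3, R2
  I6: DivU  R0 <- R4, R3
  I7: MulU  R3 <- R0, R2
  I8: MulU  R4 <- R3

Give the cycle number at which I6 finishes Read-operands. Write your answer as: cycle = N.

cycle = 21

cycle 1: I1 dispatched to IntU
cycle 2: I1 operands ready
cycle 3: I1 complete
cycle 4: R1←I1
cycle 5: I2 dispatched to IntU
cycle 6: I2 operands ready · I3 dispatched to AddU
cycle 7: I2 complete
cycle 8: R1←I2
cycle 9: I3 operands ready · I4 dispatched to IntU
cycle 10: I4 operands ready · I5 dispatched to DivU
cycle 11: I3 complete · I4 complete · I5 operands ready
cycle 12: R4←I3 · R1←I4
cycle 18: I5 complete
cycle 19: R0←I5
cycle 20: I6 dispatched to DivU
cycle 21: I6 operands ready · I7 dispatched to MulU
cycle 28: I6 complete
cycle 29: R0←I6
cycle 30: I7 operands ready
cycle 33: I7 complete
cycle 34: R3←I7
cycle 35: I8 dispatched to MulU
cycle 36: I8 operands ready
cycle 39: I8 complete
cycle 40: R4←I8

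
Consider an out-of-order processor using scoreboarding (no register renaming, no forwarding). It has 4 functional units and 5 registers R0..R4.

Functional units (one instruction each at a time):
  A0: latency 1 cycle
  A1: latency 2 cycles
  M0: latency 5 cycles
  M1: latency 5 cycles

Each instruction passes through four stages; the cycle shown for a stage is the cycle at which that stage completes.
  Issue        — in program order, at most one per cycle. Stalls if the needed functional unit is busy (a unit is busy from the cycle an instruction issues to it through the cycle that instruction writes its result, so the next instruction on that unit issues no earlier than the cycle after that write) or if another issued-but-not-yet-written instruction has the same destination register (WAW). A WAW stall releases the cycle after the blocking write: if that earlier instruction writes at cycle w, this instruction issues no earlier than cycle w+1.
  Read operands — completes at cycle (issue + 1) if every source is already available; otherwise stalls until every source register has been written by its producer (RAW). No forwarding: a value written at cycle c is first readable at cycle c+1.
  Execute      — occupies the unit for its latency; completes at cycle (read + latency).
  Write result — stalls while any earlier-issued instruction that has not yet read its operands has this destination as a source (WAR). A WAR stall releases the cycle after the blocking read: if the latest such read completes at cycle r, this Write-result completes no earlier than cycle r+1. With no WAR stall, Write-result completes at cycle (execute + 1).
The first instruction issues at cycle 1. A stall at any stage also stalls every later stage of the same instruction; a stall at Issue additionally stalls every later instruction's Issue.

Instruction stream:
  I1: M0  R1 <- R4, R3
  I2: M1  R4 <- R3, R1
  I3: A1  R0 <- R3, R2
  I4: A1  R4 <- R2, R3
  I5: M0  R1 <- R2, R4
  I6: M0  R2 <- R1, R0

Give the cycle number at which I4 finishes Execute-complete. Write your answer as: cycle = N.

I1 -> (1, 2, 7, 8)
I2 -> (2, 9, 14, 15)  // RAW R1: wait I1 write@8
I3 -> (3, 4, 6, 7)
I4 -> (16, 17, 19, 20)  // WAW R4: wait I2 write@15
I5 -> (17, 21, 26, 27)  // RAW R4: wait I4 write@20
I6 -> (28, 29, 34, 35)  // struct: M0 busy until I5 writes@27

cycle = 19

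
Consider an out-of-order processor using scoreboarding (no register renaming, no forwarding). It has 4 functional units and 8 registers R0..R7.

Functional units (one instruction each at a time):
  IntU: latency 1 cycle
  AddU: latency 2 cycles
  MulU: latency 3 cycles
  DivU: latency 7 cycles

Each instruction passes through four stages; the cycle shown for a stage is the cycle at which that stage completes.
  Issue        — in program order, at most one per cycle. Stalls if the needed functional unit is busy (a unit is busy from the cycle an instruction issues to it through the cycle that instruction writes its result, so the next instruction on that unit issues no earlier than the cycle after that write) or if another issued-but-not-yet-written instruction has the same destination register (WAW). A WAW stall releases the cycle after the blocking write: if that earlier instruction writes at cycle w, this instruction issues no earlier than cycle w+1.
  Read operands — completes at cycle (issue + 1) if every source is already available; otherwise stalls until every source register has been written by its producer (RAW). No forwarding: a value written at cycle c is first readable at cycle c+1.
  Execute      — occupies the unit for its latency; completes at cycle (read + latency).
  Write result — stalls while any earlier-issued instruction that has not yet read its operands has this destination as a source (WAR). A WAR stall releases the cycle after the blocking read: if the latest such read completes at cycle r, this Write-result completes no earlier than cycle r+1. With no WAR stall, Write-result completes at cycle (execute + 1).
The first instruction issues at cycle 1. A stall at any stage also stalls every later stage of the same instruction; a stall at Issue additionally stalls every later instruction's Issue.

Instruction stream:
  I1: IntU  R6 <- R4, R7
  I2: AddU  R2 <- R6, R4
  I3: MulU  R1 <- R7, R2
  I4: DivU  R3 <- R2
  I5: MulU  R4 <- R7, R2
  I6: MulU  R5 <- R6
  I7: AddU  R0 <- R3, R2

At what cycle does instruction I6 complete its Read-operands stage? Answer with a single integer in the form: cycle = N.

cycle = 21

1) issue 1, read 2, done 3, write 4
2) issue 2, read 5, done 7, write 8  <RAW R6: wait I1 write@4>
3) issue 3, read 9, done 12, write 13  <RAW R2: wait I2 write@8>
4) issue 4, read 9, done 16, write 17  <RAW R2: wait I2 write@8>
5) issue 14, read 15, done 18, write 19  <struct: MulU busy until I3 writes@13>
6) issue 20, read 21, done 24, write 25  <struct: MulU busy until I5 writes@19>
7) issue 21, read 22, done 24, write 25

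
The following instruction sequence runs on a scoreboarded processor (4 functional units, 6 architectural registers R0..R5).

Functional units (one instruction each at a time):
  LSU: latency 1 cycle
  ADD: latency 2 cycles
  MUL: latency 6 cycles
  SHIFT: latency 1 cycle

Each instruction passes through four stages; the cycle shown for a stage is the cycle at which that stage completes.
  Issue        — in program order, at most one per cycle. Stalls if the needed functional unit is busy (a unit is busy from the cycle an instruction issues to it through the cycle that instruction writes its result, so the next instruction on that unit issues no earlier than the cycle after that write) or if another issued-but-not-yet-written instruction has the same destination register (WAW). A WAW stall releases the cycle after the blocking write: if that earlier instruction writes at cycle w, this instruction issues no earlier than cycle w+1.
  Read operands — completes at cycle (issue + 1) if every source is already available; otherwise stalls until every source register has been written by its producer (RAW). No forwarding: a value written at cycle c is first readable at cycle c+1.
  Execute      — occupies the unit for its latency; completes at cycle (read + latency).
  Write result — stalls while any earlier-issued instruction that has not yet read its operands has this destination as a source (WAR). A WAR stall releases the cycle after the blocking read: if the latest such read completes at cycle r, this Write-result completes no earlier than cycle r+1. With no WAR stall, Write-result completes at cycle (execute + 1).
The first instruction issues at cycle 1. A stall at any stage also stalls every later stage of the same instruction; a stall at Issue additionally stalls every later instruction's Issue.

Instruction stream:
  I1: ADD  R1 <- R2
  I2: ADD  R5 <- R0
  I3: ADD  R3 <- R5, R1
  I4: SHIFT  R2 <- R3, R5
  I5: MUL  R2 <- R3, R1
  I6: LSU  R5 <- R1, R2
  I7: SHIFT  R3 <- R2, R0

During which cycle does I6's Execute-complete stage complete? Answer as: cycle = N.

cycle = 29

cycle 1: I1 issues→ADD
cycle 2: I1 reads
cycle 4: I1 exec-done
cycle 5: I1 writes R1
cycle 6: I2 issues→ADD
cycle 7: I2 reads
cycle 9: I2 exec-done
cycle 10: I2 writes R5
cycle 11: I3 issues→ADD
cycle 12: I3 reads, I4 issues→SHIFT
cycle 14: I3 exec-done
cycle 15: I3 writes R3
cycle 16: I4 reads
cycle 17: I4 exec-done
cycle 18: I4 writes R2
cycle 19: I5 issues→MUL
cycle 20: I5 reads, I6 issues→LSU
cycle 21: I7 issues→SHIFT
cycle 26: I5 exec-done
cycle 27: I5 writes R2
cycle 28: I6 reads, I7 reads
cycle 29: I6 exec-done, I7 exec-done
cycle 30: I6 writes R5, I7 writes R3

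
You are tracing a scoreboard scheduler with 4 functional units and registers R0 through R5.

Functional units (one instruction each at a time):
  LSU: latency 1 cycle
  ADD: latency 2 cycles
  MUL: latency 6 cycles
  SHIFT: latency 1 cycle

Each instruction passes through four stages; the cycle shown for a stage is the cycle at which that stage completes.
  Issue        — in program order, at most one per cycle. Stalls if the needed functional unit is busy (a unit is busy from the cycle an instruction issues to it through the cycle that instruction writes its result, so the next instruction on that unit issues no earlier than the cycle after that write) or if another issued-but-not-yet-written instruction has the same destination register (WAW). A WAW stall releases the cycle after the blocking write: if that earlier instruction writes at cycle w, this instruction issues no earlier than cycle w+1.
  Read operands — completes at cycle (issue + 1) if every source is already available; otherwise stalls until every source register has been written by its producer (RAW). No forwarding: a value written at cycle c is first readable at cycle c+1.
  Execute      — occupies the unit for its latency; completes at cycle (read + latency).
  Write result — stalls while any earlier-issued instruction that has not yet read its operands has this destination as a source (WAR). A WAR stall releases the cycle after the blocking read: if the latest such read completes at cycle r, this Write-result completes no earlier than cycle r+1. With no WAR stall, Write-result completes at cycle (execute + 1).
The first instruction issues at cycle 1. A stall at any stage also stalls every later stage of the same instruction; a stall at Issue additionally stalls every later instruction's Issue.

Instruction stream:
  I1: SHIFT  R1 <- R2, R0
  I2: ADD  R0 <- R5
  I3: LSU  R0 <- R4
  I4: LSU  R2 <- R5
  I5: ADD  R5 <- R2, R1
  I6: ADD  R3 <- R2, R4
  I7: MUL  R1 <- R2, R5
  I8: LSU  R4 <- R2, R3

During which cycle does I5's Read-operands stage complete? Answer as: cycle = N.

cycle = 15

I1 -> (1, 2, 3, 4)
I2 -> (2, 3, 5, 6)
I3 -> (7, 8, 9, 10)  // WAW R0: wait I2 write@6
I4 -> (11, 12, 13, 14)  // struct: LSU busy until I3 writes@10
I5 -> (12, 15, 17, 18)  // RAW R2: wait I4 write@14
I6 -> (19, 20, 22, 23)  // struct: ADD busy until I5 writes@18
I7 -> (20, 21, 27, 28)
I8 -> (21, 24, 25, 26)  // RAW R3: wait I6 write@23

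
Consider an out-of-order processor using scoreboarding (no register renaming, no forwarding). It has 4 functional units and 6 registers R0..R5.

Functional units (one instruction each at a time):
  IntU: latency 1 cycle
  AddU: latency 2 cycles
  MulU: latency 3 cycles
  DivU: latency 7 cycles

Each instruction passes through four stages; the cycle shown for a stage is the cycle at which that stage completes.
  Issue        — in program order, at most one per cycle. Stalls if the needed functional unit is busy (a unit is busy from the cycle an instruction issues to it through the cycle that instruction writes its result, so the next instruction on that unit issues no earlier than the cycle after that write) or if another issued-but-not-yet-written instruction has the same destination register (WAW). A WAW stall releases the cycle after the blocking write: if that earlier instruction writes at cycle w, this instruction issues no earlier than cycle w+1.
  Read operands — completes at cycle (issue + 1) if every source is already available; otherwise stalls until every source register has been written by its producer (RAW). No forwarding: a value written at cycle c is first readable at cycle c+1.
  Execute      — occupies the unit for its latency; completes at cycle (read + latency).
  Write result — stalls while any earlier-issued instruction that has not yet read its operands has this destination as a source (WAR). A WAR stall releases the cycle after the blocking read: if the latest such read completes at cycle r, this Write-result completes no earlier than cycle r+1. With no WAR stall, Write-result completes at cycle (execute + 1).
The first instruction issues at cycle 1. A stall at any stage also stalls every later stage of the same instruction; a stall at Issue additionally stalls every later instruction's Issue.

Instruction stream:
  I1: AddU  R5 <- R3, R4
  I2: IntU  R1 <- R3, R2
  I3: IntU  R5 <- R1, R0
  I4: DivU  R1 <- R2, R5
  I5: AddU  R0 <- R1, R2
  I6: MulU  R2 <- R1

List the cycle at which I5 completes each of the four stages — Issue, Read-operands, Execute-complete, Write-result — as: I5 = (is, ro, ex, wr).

c1: I1 dispatched to AddU
c2: I1 operands ready | I2 dispatched to IntU
c3: I2 operands ready
c4: I1 complete | I2 complete
c5: R5←I1 | R1←I2
c6: I3 dispatched to IntU
c7: I3 operands ready | I4 dispatched to DivU
c8: I3 complete | I5 dispatched to AddU
c9: R5←I3 | I6 dispatched to MulU
c10: I4 operands ready
c17: I4 complete
c18: R1←I4
c19: I5 operands ready | I6 operands ready
c21: I5 complete
c22: R0←I5 | I6 complete
c23: R2←I6

I5 = (8, 19, 21, 22)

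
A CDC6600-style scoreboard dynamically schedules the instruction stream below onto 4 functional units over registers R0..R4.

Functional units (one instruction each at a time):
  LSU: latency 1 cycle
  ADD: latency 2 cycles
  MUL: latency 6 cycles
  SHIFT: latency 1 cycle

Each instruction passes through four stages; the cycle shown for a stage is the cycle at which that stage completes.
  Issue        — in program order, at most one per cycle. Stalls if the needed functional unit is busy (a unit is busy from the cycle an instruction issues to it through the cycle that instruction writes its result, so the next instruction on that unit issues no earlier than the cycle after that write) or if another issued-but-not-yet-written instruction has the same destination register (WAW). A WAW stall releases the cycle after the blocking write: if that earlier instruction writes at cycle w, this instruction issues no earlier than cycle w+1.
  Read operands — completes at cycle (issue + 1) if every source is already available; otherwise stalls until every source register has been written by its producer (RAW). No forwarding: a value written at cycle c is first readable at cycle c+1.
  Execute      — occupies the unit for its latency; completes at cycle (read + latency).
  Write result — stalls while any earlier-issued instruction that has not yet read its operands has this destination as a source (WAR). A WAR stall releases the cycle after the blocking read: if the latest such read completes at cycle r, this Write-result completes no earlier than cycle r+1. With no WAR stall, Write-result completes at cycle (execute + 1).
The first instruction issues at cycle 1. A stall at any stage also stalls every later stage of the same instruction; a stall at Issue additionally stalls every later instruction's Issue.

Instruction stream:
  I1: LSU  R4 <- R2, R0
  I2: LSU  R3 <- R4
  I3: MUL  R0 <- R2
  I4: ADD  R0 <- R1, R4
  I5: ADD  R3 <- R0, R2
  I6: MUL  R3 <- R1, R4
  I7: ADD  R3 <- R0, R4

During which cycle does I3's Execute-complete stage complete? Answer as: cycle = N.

  I1 | 1 | 2 | 3 | 4
  I2 | 5 | 6 | 7 | 8   struct: LSU busy until I1 writes@4
  I3 | 6 | 7 | 13 | 14
  I4 | 15 | 16 | 18 | 19   WAW R0: wait I3 write@14
  I5 | 20 | 21 | 23 | 24   struct: ADD busy until I4 writes@19
  I6 | 25 | 26 | 32 | 33   WAW R3: wait I5 write@24
  I7 | 34 | 35 | 37 | 38   WAW R3: wait I6 write@33

cycle = 13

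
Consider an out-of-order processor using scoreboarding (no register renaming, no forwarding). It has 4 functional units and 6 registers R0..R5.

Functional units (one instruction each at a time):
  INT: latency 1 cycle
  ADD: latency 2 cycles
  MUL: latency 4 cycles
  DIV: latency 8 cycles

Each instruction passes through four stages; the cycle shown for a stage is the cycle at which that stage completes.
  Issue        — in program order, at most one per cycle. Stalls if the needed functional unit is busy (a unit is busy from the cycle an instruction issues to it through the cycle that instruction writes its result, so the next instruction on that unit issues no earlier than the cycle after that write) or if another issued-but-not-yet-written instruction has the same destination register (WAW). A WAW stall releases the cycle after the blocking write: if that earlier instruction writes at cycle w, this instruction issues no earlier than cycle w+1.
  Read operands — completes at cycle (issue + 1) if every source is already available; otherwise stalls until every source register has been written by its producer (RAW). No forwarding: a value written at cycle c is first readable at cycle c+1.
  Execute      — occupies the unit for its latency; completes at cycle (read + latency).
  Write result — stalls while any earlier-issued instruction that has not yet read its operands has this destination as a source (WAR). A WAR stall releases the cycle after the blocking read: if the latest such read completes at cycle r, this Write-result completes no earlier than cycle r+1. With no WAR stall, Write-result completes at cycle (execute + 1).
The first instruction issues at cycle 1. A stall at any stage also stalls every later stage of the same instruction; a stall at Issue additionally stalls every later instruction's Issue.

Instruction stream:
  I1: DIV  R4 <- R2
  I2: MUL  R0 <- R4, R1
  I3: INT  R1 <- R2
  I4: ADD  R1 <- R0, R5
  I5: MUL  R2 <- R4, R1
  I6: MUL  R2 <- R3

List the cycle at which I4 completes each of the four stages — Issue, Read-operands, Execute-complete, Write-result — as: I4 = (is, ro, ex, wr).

I4 = (14, 18, 20, 21)

[I1] 1/2/10/11
[I2] 2/12/16/17  (RAW R4: wait I1 write@11)
[I3] 3/4/5/13  (WAR R1: wait I2 read@12)
[I4] 14/18/20/21  (WAW R1: wait I3 write@13; RAW R0: wait I2 write@17)
[I5] 18/22/26/27  (struct: MUL busy until I2 writes@17; RAW R1: wait I4 write@21)
[I6] 28/29/33/34  (struct: MUL busy until I5 writes@27)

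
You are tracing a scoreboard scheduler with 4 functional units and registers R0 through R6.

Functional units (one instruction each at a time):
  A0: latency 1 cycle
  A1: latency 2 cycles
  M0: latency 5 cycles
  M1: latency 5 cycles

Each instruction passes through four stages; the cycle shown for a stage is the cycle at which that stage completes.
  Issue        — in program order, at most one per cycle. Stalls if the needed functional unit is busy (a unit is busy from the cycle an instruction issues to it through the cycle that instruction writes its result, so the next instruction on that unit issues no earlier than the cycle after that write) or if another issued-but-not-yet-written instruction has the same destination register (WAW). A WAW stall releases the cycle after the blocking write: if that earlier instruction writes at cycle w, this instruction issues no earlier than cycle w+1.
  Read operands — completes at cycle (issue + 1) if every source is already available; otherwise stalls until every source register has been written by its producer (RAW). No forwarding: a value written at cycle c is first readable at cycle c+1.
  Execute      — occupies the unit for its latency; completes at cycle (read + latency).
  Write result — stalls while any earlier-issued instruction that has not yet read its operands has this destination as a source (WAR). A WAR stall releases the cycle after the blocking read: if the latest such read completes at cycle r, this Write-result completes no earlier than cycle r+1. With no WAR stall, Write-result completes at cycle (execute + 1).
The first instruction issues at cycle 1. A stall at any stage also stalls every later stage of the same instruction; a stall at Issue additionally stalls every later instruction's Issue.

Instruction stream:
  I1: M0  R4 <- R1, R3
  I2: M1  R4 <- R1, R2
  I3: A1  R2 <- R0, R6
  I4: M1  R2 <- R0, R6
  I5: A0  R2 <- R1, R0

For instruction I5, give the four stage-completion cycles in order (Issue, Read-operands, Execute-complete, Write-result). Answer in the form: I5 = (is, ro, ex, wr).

I5 = (25, 26, 27, 28)

I1: IS=1 RO=2 EX=7 WR=8
I2: IS=9 RO=10 EX=15 WR=16  [WAW R4: wait I1 write@8]
I3: IS=10 RO=11 EX=13 WR=14
I4: IS=17 RO=18 EX=23 WR=24  [struct: M1 busy until I2 writes@16]
I5: IS=25 RO=26 EX=27 WR=28  [WAW R2: wait I4 write@24]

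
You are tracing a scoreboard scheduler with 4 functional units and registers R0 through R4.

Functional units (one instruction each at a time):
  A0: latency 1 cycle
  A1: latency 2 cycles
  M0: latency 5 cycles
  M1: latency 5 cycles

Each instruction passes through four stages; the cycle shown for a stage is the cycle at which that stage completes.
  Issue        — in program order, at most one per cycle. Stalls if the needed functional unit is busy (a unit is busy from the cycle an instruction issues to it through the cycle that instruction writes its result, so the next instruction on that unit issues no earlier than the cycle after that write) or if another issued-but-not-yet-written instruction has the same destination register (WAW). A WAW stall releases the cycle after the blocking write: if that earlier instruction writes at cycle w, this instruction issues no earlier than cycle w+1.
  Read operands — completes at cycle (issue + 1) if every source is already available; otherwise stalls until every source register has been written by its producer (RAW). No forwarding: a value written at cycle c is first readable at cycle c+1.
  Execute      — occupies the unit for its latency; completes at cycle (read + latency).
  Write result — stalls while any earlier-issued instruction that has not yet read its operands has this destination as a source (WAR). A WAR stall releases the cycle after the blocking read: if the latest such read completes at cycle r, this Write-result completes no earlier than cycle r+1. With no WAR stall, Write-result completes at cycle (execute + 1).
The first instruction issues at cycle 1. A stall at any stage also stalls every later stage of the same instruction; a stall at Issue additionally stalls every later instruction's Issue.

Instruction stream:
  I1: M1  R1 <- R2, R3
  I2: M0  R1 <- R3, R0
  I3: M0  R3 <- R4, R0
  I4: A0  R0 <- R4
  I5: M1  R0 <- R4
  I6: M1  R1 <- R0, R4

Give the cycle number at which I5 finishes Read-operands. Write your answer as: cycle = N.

c1: I1 dispatched to M1
c2: I1 operands ready
c7: I1 complete
c8: R1←I1
c9: I2 dispatched to M0
c10: I2 operands ready
c15: I2 complete
c16: R1←I2
c17: I3 dispatched to M0
c18: I3 operands ready · I4 dispatched to A0
c19: I4 operands ready
c20: I4 complete
c21: R0←I4
c22: I5 dispatched to M1
c23: I3 complete · I5 operands ready
c24: R3←I3
c28: I5 complete
c29: R0←I5
c30: I6 dispatched to M1
c31: I6 operands ready
c36: I6 complete
c37: R1←I6

cycle = 23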